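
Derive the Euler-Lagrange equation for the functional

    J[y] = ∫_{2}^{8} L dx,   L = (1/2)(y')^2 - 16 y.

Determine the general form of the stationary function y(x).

The Lagrangian is L = (1/2)(y')^2 - 16 y.
∂L/∂y = -16.
∂L/∂y' = y'.
The Euler-Lagrange equation d/dx(∂L/∂y') − ∂L/∂y = 0 becomes:
    y'' + 16 = 0
General solution: y(x) = -8 x^2 + A x + B, where A and B are arbitrary constants fixed by the endpoint conditions.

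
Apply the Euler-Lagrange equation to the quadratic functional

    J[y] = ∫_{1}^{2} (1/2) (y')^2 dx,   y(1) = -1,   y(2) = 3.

The Lagrangian is L = (1/2) (y')^2.
Compute ∂L/∂y = 0, ∂L/∂y' = y'.
The Euler-Lagrange equation d/dx(∂L/∂y') − ∂L/∂y = 0 reduces to
    y'' = 0.
Its general solution is
    y(x) = A x + B,
with A, B fixed by the endpoint conditions.
Applying the endpoint conditions y(1) = -1 and y(2) = 3: solve A·1 + B = -1 and A·2 + B = 3. Subtracting gives A(2 − 1) = 3 − -1, so A = 4, and B = -1 − A·1 = -5. Therefore
    y(x) = 4 x - 5.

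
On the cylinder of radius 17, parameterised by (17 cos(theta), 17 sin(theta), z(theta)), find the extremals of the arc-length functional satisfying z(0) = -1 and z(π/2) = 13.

Parameterise the cylinder of radius R = 17 as
    r(θ) = (17 cos θ, 17 sin θ, z(θ)).
The arc-length element is
    ds = sqrt(289 + (dz/dθ)^2) dθ,
so the Lagrangian is L = sqrt(289 + z'^2).
L depends on z' only, not on z or θ, so ∂L/∂z = 0 and
    ∂L/∂z' = z' / sqrt(289 + z'^2).
The Euler-Lagrange equation gives
    d/dθ( z' / sqrt(289 + z'^2) ) = 0,
so z' is constant. Integrating once:
    z(θ) = a θ + b,
a helix on the cylinder (a straight line when the cylinder is unrolled). The constants a, b are determined by the endpoint conditions.
With endpoint conditions z(0) = -1 and z(π/2) = 13: from z(0) = b we get b = -1, and a·π/2 + -1 = 13 gives a = 28/π, so
    z(θ) = (28/π) θ − 1.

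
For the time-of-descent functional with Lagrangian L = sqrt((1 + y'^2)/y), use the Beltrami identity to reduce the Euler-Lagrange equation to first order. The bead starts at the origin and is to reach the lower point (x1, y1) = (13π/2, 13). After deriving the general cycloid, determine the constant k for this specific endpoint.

The Lagrangian L = sqrt((1 + y'^2) / y) has no explicit x dependence, so the Beltrami identity applies:
    L − y' ∂L/∂y' = C.
Compute ∂L/∂y' = y' / sqrt(y (1 + y'^2)).
Substitute:
    sqrt((1 + y'^2)/y) − y'·y' / sqrt(y (1 + y'^2))
    = (1 + y'^2) / sqrt(y (1 + y'^2)) − y'^2 / sqrt(y (1 + y'^2))
    = 1 / sqrt(y (1 + y'^2)) = C.
Squaring and rearranging gives the first integral
    y (1 + y'^2) = 1/C^2 =: k   (constant).
Solving this first-order ODE by the substitution
    y = (k/2)(1 − cos θ)
yields the cycloid parameterisation
    x(θ) = (k/2)(θ − sin θ),   y(θ) = (k/2)(1 − cos θ).
The constant k is fixed by the endpoint condition.
Now fit the given lower endpoint (x1, y1) = (13π/2, 13). At the bottom of the first arch (θ = π), the parametric equations give
    y(π) = (k/2)(1 − cos π) = k,
    x(π) = (k/2)(π − sin π) = kπ/2.
Matching y(π) = 13 gives k = 13, consistent with x(π) = 13π/2. Therefore the specific cycloid is
    x(θ) = (13/2)(θ − sin θ),   y(θ) = (13/2)(1 − cos θ).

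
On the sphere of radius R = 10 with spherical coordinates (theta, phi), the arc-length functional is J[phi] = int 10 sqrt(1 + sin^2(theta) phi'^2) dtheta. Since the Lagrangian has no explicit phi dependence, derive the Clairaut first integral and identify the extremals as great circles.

On the sphere of radius R = 10 with spherical coordinates (θ, φ), the induced metric is
    ds^2 = 100(dθ^2 + sin^2(θ) dφ^2).
Parameterise by θ; the arc-length functional is
    J[φ] = ∫ 10 sqrt(1 + sin^2(θ) (dφ/dθ)^2) dθ,
so L = 10 sqrt(1 + sin^2(θ) φ'^2). Compute
    ∂L/∂φ = 0  (L has no explicit φ dependence),
    ∂L/∂φ' = 10 sin^2(θ) φ' / sqrt(1 + sin^2(θ) φ'^2).
Since ∂L/∂φ = 0, the Euler-Lagrange equation
    d/dθ(∂L/∂φ') − ∂L/∂φ = 0
reduces to d/dθ(∂L/∂φ') = 0, i.e. the momentum conjugate to φ is conserved:
    10 sin^2(θ) φ' / sqrt(1 + sin^2(θ) φ'^2) = C.
The overall factor of 10 is constant, so dividing through gives Clairaut's relation sin^2(θ) φ' / sqrt(1 + sin^2(θ) φ'^2) = C' (with C' = C/10). Solving for φ' and integrating gives the great-circle family
    cot(θ) = A cos(φ − φ_0),
i.e. the intersection of the sphere with a plane through the origin. The two constants A and φ_0 (equivalently C and one phase) are fixed by the two endpoint conditions.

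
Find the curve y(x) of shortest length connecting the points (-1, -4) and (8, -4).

Arc-length functional: J[y] = ∫ sqrt(1 + (y')^2) dx.
Lagrangian L = sqrt(1 + (y')^2) has no explicit y dependence, so ∂L/∂y = 0 and the Euler-Lagrange equation gives
    d/dx( y' / sqrt(1 + (y')^2) ) = 0  ⇒  y' / sqrt(1 + (y')^2) = const.
Hence y' is constant, so y(x) is affine.
Fitting the endpoints (-1, -4) and (8, -4):
    slope m = ((-4) − (-4)) / (8 − (-1)) = 0,
    intercept c = (-4) − m·(-1) = -4.
Extremal: y(x) = -4.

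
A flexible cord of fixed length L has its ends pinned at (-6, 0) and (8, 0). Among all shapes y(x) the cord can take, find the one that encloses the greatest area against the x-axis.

Set up the augmented Lagrangian using a multiplier λ for the length constraint:
    F(y, y') = y − λ sqrt(1 + y'^2).
F has no explicit x dependence, so the Beltrami identity yields a first integral
    F − y' ∂F/∂y' = C.
Compute ∂F/∂y' = −λ y' / sqrt(1 + y'^2). Then
    y − λ sqrt(1 + y'^2) + λ y'^2 / sqrt(1 + y'^2) = C
    ⇒  y − λ / sqrt(1 + y'^2) = C.
Solving for y' and integrating gives
    (x − a)^2 + (y − b)^2 = λ^2,
a circular arc of radius λ. The constants a, b are determined by the endpoint conditions y(-6) = y(8) = 0, and λ is fixed implicitly by the length constraint
    ∫_{-6}^{8} sqrt(1 + y'^2) dx = L.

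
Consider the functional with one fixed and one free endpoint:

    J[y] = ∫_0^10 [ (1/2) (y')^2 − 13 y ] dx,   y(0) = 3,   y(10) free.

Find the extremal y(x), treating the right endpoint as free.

The Lagrangian L = (1/2) (y')^2 − 13 y gives
    ∂L/∂y = −13,   ∂L/∂y' = y'.
Euler-Lagrange: d/dx(y') − (−13) = 0, i.e. y'' + 13 = 0, so
    y(x) = −(13/2) x^2 + C1 x + C2.
Fixed left endpoint y(0) = 3 ⇒ C2 = 3.
The right endpoint x = 10 is free, so the natural (transversality) condition is ∂L/∂y' |_{x=10} = 0, i.e. y'(10) = 0.
Compute y'(x) = −13 x + C1, so y'(10) = −130 + C1 = 0 ⇒ C1 = 130.
Therefore the extremal is
    y(x) = −(13/2) x^2 + 130 x + 3.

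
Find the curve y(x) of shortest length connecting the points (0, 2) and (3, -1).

Arc-length functional: J[y] = ∫ sqrt(1 + (y')^2) dx.
Lagrangian L = sqrt(1 + (y')^2) has no explicit y dependence, so ∂L/∂y = 0 and the Euler-Lagrange equation gives
    d/dx( y' / sqrt(1 + (y')^2) ) = 0  ⇒  y' / sqrt(1 + (y')^2) = const.
Hence y' is constant, so y(x) is affine.
Fitting the endpoints (0, 2) and (3, -1):
    slope m = ((-1) − 2) / (3 − 0) = -1,
    intercept c = 2 − m·0 = 2.
Extremal: y(x) = -x + 2.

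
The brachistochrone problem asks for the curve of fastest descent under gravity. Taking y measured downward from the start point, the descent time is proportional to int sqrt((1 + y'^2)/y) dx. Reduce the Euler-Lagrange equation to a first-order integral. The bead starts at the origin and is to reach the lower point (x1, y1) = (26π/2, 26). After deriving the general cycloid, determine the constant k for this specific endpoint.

The Lagrangian L = sqrt((1 + y'^2) / y) has no explicit x dependence, so the Beltrami identity applies:
    L − y' ∂L/∂y' = C.
Compute ∂L/∂y' = y' / sqrt(y (1 + y'^2)).
Substitute:
    sqrt((1 + y'^2)/y) − y'·y' / sqrt(y (1 + y'^2))
    = (1 + y'^2) / sqrt(y (1 + y'^2)) − y'^2 / sqrt(y (1 + y'^2))
    = 1 / sqrt(y (1 + y'^2)) = C.
Squaring and rearranging gives the first integral
    y (1 + y'^2) = 1/C^2 =: k   (constant).
Solving this first-order ODE by the substitution
    y = (k/2)(1 − cos θ)
yields the cycloid parameterisation
    x(θ) = (k/2)(θ − sin θ),   y(θ) = (k/2)(1 − cos θ).
The constant k is fixed by the endpoint condition.
Now fit the given lower endpoint (x1, y1) = (26π/2, 26). At the bottom of the first arch (θ = π), the parametric equations give
    y(π) = (k/2)(1 − cos π) = k,
    x(π) = (k/2)(π − sin π) = kπ/2.
Matching y(π) = 26 gives k = 26, consistent with x(π) = 26π/2. Therefore the specific cycloid is
    x(θ) = (26/2)(θ − sin θ),   y(θ) = (26/2)(1 − cos θ).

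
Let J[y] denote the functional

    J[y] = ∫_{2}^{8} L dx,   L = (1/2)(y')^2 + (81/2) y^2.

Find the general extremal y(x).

The Lagrangian is L = (1/2)(y')^2 + (81/2) y^2.
∂L/∂y = 81y.
∂L/∂y' = y'.
The Euler-Lagrange equation d/dx(∂L/∂y') − ∂L/∂y = 0 becomes:
    y'' - 81 y = 0
General solution: y(x) = A e^(9x) + B e^(-9x), where A and B are arbitrary constants fixed by the endpoint conditions.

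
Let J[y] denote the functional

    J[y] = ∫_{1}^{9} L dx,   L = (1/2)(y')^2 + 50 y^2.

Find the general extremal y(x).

The Lagrangian is L = (1/2)(y')^2 + 50 y^2.
∂L/∂y = 100y.
∂L/∂y' = y'.
The Euler-Lagrange equation d/dx(∂L/∂y') − ∂L/∂y = 0 becomes:
    y'' - 100 y = 0
General solution: y(x) = A e^(10x) + B e^(-10x), where A and B are arbitrary constants fixed by the endpoint conditions.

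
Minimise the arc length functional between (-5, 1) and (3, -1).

Arc-length functional: J[y] = ∫ sqrt(1 + (y')^2) dx.
Lagrangian L = sqrt(1 + (y')^2) has no explicit y dependence, so ∂L/∂y = 0 and the Euler-Lagrange equation gives
    d/dx( y' / sqrt(1 + (y')^2) ) = 0  ⇒  y' / sqrt(1 + (y')^2) = const.
Hence y' is constant, so y(x) is affine.
Fitting the endpoints (-5, 1) and (3, -1):
    slope m = ((-1) − 1) / (3 − (-5)) = -1/4,
    intercept c = 1 − m·(-5) = -1/4.
Extremal: y(x) = (-1/4) x - 1/4.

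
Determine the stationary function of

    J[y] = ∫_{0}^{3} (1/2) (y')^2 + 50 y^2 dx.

The Lagrangian is L = (1/2) (y')^2 + 50 y^2.
Compute ∂L/∂y = 100y, ∂L/∂y' = y'.
The Euler-Lagrange equation d/dx(∂L/∂y') − ∂L/∂y = 0 reduces to
    y'' − 100 y = 0.
Its general solution is
    y(x) = A e^(10x) + B e^(−10x),
with A, B fixed by the endpoint conditions.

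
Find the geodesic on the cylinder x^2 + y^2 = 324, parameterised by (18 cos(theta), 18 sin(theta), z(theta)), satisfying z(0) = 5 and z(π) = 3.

Parameterise the cylinder of radius R = 18 as
    r(θ) = (18 cos θ, 18 sin θ, z(θ)).
The arc-length element is
    ds = sqrt(324 + (dz/dθ)^2) dθ,
so the Lagrangian is L = sqrt(324 + z'^2).
L depends on z' only, not on z or θ, so ∂L/∂z = 0 and
    ∂L/∂z' = z' / sqrt(324 + z'^2).
The Euler-Lagrange equation gives
    d/dθ( z' / sqrt(324 + z'^2) ) = 0,
so z' is constant. Integrating once:
    z(θ) = a θ + b,
a helix on the cylinder (a straight line when the cylinder is unrolled). The constants a, b are determined by the endpoint conditions.
With endpoint conditions z(0) = 5 and z(π) = 3: from z(0) = b we get b = 5, and a·π + 5 = 3 gives a = -2/π, so
    z(θ) = (-2/π) θ + 5.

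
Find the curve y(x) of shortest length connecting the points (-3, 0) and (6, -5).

Arc-length functional: J[y] = ∫ sqrt(1 + (y')^2) dx.
Lagrangian L = sqrt(1 + (y')^2) has no explicit y dependence, so ∂L/∂y = 0 and the Euler-Lagrange equation gives
    d/dx( y' / sqrt(1 + (y')^2) ) = 0  ⇒  y' / sqrt(1 + (y')^2) = const.
Hence y' is constant, so y(x) is affine.
Fitting the endpoints (-3, 0) and (6, -5):
    slope m = ((-5) − 0) / (6 − (-3)) = -5/9,
    intercept c = 0 − m·(-3) = -5/3.
Extremal: y(x) = (-5/9) x - 5/3.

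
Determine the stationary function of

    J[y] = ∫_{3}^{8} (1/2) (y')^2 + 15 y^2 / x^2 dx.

The Lagrangian is L = (1/2) (y')^2 + 15 y^2 / x^2.
Compute ∂L/∂y = 30y/x^2, ∂L/∂y' = y'.
The Euler-Lagrange equation d/dx(∂L/∂y') − ∂L/∂y = 0 reduces to
    y'' − 30/x^2 · y = 0  (x > 0).
Its general solution is
    y(x) = A x^6 + B x^(-5),
with A, B fixed by the endpoint conditions.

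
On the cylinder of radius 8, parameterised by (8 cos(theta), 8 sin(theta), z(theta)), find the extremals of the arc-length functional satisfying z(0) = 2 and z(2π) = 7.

Parameterise the cylinder of radius R = 8 as
    r(θ) = (8 cos θ, 8 sin θ, z(θ)).
The arc-length element is
    ds = sqrt(64 + (dz/dθ)^2) dθ,
so the Lagrangian is L = sqrt(64 + z'^2).
L depends on z' only, not on z or θ, so ∂L/∂z = 0 and
    ∂L/∂z' = z' / sqrt(64 + z'^2).
The Euler-Lagrange equation gives
    d/dθ( z' / sqrt(64 + z'^2) ) = 0,
so z' is constant. Integrating once:
    z(θ) = a θ + b,
a helix on the cylinder (a straight line when the cylinder is unrolled). The constants a, b are determined by the endpoint conditions.
With endpoint conditions z(0) = 2 and z(2π) = 7: from z(0) = b we get b = 2, and a·2π + 2 = 7 gives a = 5/(2π), so
    z(θ) = (5/(2π)) θ + 2.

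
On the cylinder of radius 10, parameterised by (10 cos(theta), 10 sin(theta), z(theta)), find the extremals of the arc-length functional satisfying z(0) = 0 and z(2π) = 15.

Parameterise the cylinder of radius R = 10 as
    r(θ) = (10 cos θ, 10 sin θ, z(θ)).
The arc-length element is
    ds = sqrt(100 + (dz/dθ)^2) dθ,
so the Lagrangian is L = sqrt(100 + z'^2).
L depends on z' only, not on z or θ, so ∂L/∂z = 0 and
    ∂L/∂z' = z' / sqrt(100 + z'^2).
The Euler-Lagrange equation gives
    d/dθ( z' / sqrt(100 + z'^2) ) = 0,
so z' is constant. Integrating once:
    z(θ) = a θ + b,
a helix on the cylinder (a straight line when the cylinder is unrolled). The constants a, b are determined by the endpoint conditions.
With endpoint conditions z(0) = 0 and z(2π) = 15: from z(0) = b we get b = 0, and a·2π + 0 = 15 gives a = 15/(2π), so
    z(θ) = (15/(2π)) θ.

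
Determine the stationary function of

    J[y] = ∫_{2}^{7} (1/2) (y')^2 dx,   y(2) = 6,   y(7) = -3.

The Lagrangian is L = (1/2) (y')^2.
Compute ∂L/∂y = 0, ∂L/∂y' = y'.
The Euler-Lagrange equation d/dx(∂L/∂y') − ∂L/∂y = 0 reduces to
    y'' = 0.
Its general solution is
    y(x) = A x + B,
with A, B fixed by the endpoint conditions.
Applying the endpoint conditions y(2) = 6 and y(7) = -3: solve A·2 + B = 6 and A·7 + B = -3. Subtracting gives A(7 − 2) = -3 − 6, so A = -9/5, and B = 6 − A·2 = 48/5. Therefore
    y(x) = (-9/5) x + 48/5.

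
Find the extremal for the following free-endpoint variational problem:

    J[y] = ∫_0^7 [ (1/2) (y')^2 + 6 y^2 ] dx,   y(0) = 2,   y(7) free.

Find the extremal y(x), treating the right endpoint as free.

The Lagrangian L = (1/2) (y')^2 + 6 y^2 gives
    ∂L/∂y = 12 y,   ∂L/∂y' = y'.
Euler-Lagrange: y'' − 12 y = 0.
With k = sqrt(12), the general solution is
    y(x) = A cosh(sqrt(12) x) + B sinh(sqrt(12) x).
Fixed left endpoint y(0) = 2 ⇒ A = 2.
The right endpoint x = 7 is free, so the natural (transversality) condition is ∂L/∂y' |_{x=7} = 0, i.e. y'(7) = 0.
Compute y'(x) = A k sinh(k x) + B k cosh(k x), so
    y'(7) = A k sinh(k·7) + B k cosh(k·7) = 0
    ⇒ B = −A tanh(k·7) = − 2 tanh(sqrt(12)·7).
Therefore the extremal is
    y(x) = 2 cosh(sqrt(12) x) − 2 tanh(sqrt(12)·7) sinh(sqrt(12) x).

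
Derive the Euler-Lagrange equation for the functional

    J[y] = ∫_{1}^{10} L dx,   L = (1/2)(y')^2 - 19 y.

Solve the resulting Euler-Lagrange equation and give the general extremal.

The Lagrangian is L = (1/2)(y')^2 - 19 y.
∂L/∂y = -19.
∂L/∂y' = y'.
The Euler-Lagrange equation d/dx(∂L/∂y') − ∂L/∂y = 0 becomes:
    y'' + 19 = 0
General solution: y(x) = -(19/2) x^2 + A x + B, where A and B are arbitrary constants fixed by the endpoint conditions.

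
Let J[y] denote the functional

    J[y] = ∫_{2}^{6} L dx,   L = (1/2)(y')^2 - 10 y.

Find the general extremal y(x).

The Lagrangian is L = (1/2)(y')^2 - 10 y.
∂L/∂y = -10.
∂L/∂y' = y'.
The Euler-Lagrange equation d/dx(∂L/∂y') − ∂L/∂y = 0 becomes:
    y'' + 10 = 0
General solution: y(x) = -5 x^2 + A x + B, where A and B are arbitrary constants fixed by the endpoint conditions.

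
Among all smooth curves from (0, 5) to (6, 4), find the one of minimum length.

Arc-length functional: J[y] = ∫ sqrt(1 + (y')^2) dx.
Lagrangian L = sqrt(1 + (y')^2) has no explicit y dependence, so ∂L/∂y = 0 and the Euler-Lagrange equation gives
    d/dx( y' / sqrt(1 + (y')^2) ) = 0  ⇒  y' / sqrt(1 + (y')^2) = const.
Hence y' is constant, so y(x) is affine.
Fitting the endpoints (0, 5) and (6, 4):
    slope m = (4 − 5) / (6 − 0) = -1/6,
    intercept c = 5 − m·0 = 5.
Extremal: y(x) = (-1/6) x + 5.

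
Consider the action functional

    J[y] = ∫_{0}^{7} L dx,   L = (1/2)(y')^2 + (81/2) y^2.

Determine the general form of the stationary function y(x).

The Lagrangian is L = (1/2)(y')^2 + (81/2) y^2.
∂L/∂y = 81y.
∂L/∂y' = y'.
The Euler-Lagrange equation d/dx(∂L/∂y') − ∂L/∂y = 0 becomes:
    y'' - 81 y = 0
General solution: y(x) = A e^(9x) + B e^(-9x), where A and B are arbitrary constants fixed by the endpoint conditions.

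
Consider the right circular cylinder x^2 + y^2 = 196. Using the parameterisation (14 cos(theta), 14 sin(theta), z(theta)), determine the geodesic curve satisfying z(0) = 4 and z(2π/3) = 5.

Parameterise the cylinder of radius R = 14 as
    r(θ) = (14 cos θ, 14 sin θ, z(θ)).
The arc-length element is
    ds = sqrt(196 + (dz/dθ)^2) dθ,
so the Lagrangian is L = sqrt(196 + z'^2).
L depends on z' only, not on z or θ, so ∂L/∂z = 0 and
    ∂L/∂z' = z' / sqrt(196 + z'^2).
The Euler-Lagrange equation gives
    d/dθ( z' / sqrt(196 + z'^2) ) = 0,
so z' is constant. Integrating once:
    z(θ) = a θ + b,
a helix on the cylinder (a straight line when the cylinder is unrolled). The constants a, b are determined by the endpoint conditions.
With endpoint conditions z(0) = 4 and z(2π/3) = 5: from z(0) = b we get b = 4, and a·2π/3 + 4 = 5 gives a = 3/(2π), so
    z(θ) = (3/(2π)) θ + 4.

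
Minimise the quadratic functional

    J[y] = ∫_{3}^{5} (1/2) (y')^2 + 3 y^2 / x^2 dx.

The Lagrangian is L = (1/2) (y')^2 + 3 y^2 / x^2.
Compute ∂L/∂y = 6y/x^2, ∂L/∂y' = y'.
The Euler-Lagrange equation d/dx(∂L/∂y') − ∂L/∂y = 0 reduces to
    y'' − 6/x^2 · y = 0  (x > 0).
Its general solution is
    y(x) = A x^3 + B x^(-2),
with A, B fixed by the endpoint conditions.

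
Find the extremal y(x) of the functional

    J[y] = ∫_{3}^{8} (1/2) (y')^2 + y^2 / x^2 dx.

The Lagrangian is L = (1/2) (y')^2 + y^2 / x^2.
Compute ∂L/∂y = 2y/x^2, ∂L/∂y' = y'.
The Euler-Lagrange equation d/dx(∂L/∂y') − ∂L/∂y = 0 reduces to
    y'' − 2/x^2 · y = 0  (x > 0).
Its general solution is
    y(x) = A x^2 + B / x,
with A, B fixed by the endpoint conditions.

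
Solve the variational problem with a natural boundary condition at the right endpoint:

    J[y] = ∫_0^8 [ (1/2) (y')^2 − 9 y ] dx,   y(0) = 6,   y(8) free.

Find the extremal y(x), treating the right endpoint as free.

The Lagrangian L = (1/2) (y')^2 − 9 y gives
    ∂L/∂y = −9,   ∂L/∂y' = y'.
Euler-Lagrange: d/dx(y') − (−9) = 0, i.e. y'' + 9 = 0, so
    y(x) = −(9/2) x^2 + C1 x + C2.
Fixed left endpoint y(0) = 6 ⇒ C2 = 6.
The right endpoint x = 8 is free, so the natural (transversality) condition is ∂L/∂y' |_{x=8} = 0, i.e. y'(8) = 0.
Compute y'(x) = −9 x + C1, so y'(8) = −72 + C1 = 0 ⇒ C1 = 72.
Therefore the extremal is
    y(x) = −(9/2) x^2 + 72 x + 6.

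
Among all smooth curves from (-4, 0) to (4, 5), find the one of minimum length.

Arc-length functional: J[y] = ∫ sqrt(1 + (y')^2) dx.
Lagrangian L = sqrt(1 + (y')^2) has no explicit y dependence, so ∂L/∂y = 0 and the Euler-Lagrange equation gives
    d/dx( y' / sqrt(1 + (y')^2) ) = 0  ⇒  y' / sqrt(1 + (y')^2) = const.
Hence y' is constant, so y(x) is affine.
Fitting the endpoints (-4, 0) and (4, 5):
    slope m = (5 − 0) / (4 − (-4)) = 5/8,
    intercept c = 0 − m·(-4) = 5/2.
Extremal: y(x) = (5/8) x + 5/2.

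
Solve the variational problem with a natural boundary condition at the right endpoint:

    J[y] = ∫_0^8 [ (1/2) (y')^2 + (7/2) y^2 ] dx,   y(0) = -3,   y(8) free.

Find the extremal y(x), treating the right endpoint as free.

The Lagrangian L = (1/2) (y')^2 + (7/2) y^2 gives
    ∂L/∂y = 7 y,   ∂L/∂y' = y'.
Euler-Lagrange: y'' − 7 y = 0.
With k = sqrt(7), the general solution is
    y(x) = A cosh(sqrt(7) x) + B sinh(sqrt(7) x).
Fixed left endpoint y(0) = -3 ⇒ A = -3.
The right endpoint x = 8 is free, so the natural (transversality) condition is ∂L/∂y' |_{x=8} = 0, i.e. y'(8) = 0.
Compute y'(x) = A k sinh(k x) + B k cosh(k x), so
    y'(8) = A k sinh(k·8) + B k cosh(k·8) = 0
    ⇒ B = −A tanh(k·8) = 3 tanh(sqrt(7)·8).
Therefore the extremal is
    y(x) = −3 cosh(sqrt(7) x) + 3 tanh(sqrt(7)·8) sinh(sqrt(7) x).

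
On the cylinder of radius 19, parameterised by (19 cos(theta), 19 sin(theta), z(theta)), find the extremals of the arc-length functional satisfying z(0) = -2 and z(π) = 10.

Parameterise the cylinder of radius R = 19 as
    r(θ) = (19 cos θ, 19 sin θ, z(θ)).
The arc-length element is
    ds = sqrt(361 + (dz/dθ)^2) dθ,
so the Lagrangian is L = sqrt(361 + z'^2).
L depends on z' only, not on z or θ, so ∂L/∂z = 0 and
    ∂L/∂z' = z' / sqrt(361 + z'^2).
The Euler-Lagrange equation gives
    d/dθ( z' / sqrt(361 + z'^2) ) = 0,
so z' is constant. Integrating once:
    z(θ) = a θ + b,
a helix on the cylinder (a straight line when the cylinder is unrolled). The constants a, b are determined by the endpoint conditions.
With endpoint conditions z(0) = -2 and z(π) = 10: from z(0) = b we get b = -2, and a·π + -2 = 10 gives a = 12/π, so
    z(θ) = (12/π) θ − 2.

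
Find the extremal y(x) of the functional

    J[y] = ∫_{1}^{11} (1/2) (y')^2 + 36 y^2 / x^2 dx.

The Lagrangian is L = (1/2) (y')^2 + 36 y^2 / x^2.
Compute ∂L/∂y = 72y/x^2, ∂L/∂y' = y'.
The Euler-Lagrange equation d/dx(∂L/∂y') − ∂L/∂y = 0 reduces to
    y'' − 72/x^2 · y = 0  (x > 0).
Its general solution is
    y(x) = A x^9 + B x^(-8),
with A, B fixed by the endpoint conditions.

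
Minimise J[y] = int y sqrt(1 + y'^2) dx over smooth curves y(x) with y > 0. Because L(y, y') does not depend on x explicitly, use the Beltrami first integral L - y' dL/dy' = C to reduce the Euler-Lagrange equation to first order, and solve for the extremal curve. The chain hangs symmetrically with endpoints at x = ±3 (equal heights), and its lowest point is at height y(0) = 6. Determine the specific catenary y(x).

The Lagrangian L(y, y') = y sqrt(1 + y'^2) has no explicit x dependence, so the Beltrami identity applies:
    L − y' ∂L/∂y' = C.
Compute ∂L/∂y' = y · y' / sqrt(1 + y'^2). Then
    L − y' ∂L/∂y'
    = y sqrt(1 + y'^2) − y · y'^2 / sqrt(1 + y'^2)
    = y (1 + y'^2 − y'^2) / sqrt(1 + y'^2)
    = y / sqrt(1 + y'^2) = C.
Squaring gives y^2 = C^2 (1 + y'^2), i.e.
    y'^2 = y^2 / C^2 − 1.
Separating variables,
    dy / sqrt(y^2 − C^2) = dx / C,
and integrating gives arccosh(y / C) = (x − a)/C, so
    y(x) = C cosh((x − a)/C),
the catenary. The constants C and a are fixed by the two endpoint conditions (and, for the hanging-chain problem, the length constraint selects C).
Now fit the given data. The endpoints x = ±3 are symmetric at equal height, so the catenary is even about its minimum: a = 0 and y(x) = C cosh(x/C). The lowest point is y(0) = C cosh(0) = C, and we are told y(0) = 6, so C = 6. Therefore
    y(x) = 6 cosh(x/6),
and at the endpoints
    y(±3) = 6 cosh(3/6).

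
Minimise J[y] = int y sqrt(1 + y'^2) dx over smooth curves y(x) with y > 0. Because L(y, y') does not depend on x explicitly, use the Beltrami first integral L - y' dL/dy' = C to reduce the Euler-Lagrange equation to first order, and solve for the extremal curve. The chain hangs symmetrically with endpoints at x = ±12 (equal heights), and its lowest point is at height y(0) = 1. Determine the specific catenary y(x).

The Lagrangian L(y, y') = y sqrt(1 + y'^2) has no explicit x dependence, so the Beltrami identity applies:
    L − y' ∂L/∂y' = C.
Compute ∂L/∂y' = y · y' / sqrt(1 + y'^2). Then
    L − y' ∂L/∂y'
    = y sqrt(1 + y'^2) − y · y'^2 / sqrt(1 + y'^2)
    = y (1 + y'^2 − y'^2) / sqrt(1 + y'^2)
    = y / sqrt(1 + y'^2) = C.
Squaring gives y^2 = C^2 (1 + y'^2), i.e.
    y'^2 = y^2 / C^2 − 1.
Separating variables,
    dy / sqrt(y^2 − C^2) = dx / C,
and integrating gives arccosh(y / C) = (x − a)/C, so
    y(x) = C cosh((x − a)/C),
the catenary. The constants C and a are fixed by the two endpoint conditions (and, for the hanging-chain problem, the length constraint selects C).
Now fit the given data. The endpoints x = ±12 are symmetric at equal height, so the catenary is even about its minimum: a = 0 and y(x) = C cosh(x/C). The lowest point is y(0) = C cosh(0) = C, and we are told y(0) = 1, so C = 1. Therefore
    y(x) = cosh(x),
and at the endpoints
    y(±12) = cosh(12).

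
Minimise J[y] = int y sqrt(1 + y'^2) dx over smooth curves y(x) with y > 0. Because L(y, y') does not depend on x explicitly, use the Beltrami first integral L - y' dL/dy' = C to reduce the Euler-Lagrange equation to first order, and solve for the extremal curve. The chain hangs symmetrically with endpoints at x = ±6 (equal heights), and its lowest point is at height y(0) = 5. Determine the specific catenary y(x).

The Lagrangian L(y, y') = y sqrt(1 + y'^2) has no explicit x dependence, so the Beltrami identity applies:
    L − y' ∂L/∂y' = C.
Compute ∂L/∂y' = y · y' / sqrt(1 + y'^2). Then
    L − y' ∂L/∂y'
    = y sqrt(1 + y'^2) − y · y'^2 / sqrt(1 + y'^2)
    = y (1 + y'^2 − y'^2) / sqrt(1 + y'^2)
    = y / sqrt(1 + y'^2) = C.
Squaring gives y^2 = C^2 (1 + y'^2), i.e.
    y'^2 = y^2 / C^2 − 1.
Separating variables,
    dy / sqrt(y^2 − C^2) = dx / C,
and integrating gives arccosh(y / C) = (x − a)/C, so
    y(x) = C cosh((x − a)/C),
the catenary. The constants C and a are fixed by the two endpoint conditions (and, for the hanging-chain problem, the length constraint selects C).
Now fit the given data. The endpoints x = ±6 are symmetric at equal height, so the catenary is even about its minimum: a = 0 and y(x) = C cosh(x/C). The lowest point is y(0) = C cosh(0) = C, and we are told y(0) = 5, so C = 5. Therefore
    y(x) = 5 cosh(x/5),
and at the endpoints
    y(±6) = 5 cosh(6/5).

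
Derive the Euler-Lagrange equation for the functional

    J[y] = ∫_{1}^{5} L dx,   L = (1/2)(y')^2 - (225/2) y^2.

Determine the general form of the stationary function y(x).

The Lagrangian is L = (1/2)(y')^2 - (225/2) y^2.
∂L/∂y = -225y.
∂L/∂y' = y'.
The Euler-Lagrange equation d/dx(∂L/∂y') − ∂L/∂y = 0 becomes:
    y'' + 225 y = 0
General solution: y(x) = A sin(15x) + B cos(15x), where A and B are arbitrary constants fixed by the endpoint conditions.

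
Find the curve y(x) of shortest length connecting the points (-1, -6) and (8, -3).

Arc-length functional: J[y] = ∫ sqrt(1 + (y')^2) dx.
Lagrangian L = sqrt(1 + (y')^2) has no explicit y dependence, so ∂L/∂y = 0 and the Euler-Lagrange equation gives
    d/dx( y' / sqrt(1 + (y')^2) ) = 0  ⇒  y' / sqrt(1 + (y')^2) = const.
Hence y' is constant, so y(x) is affine.
Fitting the endpoints (-1, -6) and (8, -3):
    slope m = ((-3) − (-6)) / (8 − (-1)) = 1/3,
    intercept c = (-6) − m·(-1) = -17/3.
Extremal: y(x) = (1/3) x - 17/3.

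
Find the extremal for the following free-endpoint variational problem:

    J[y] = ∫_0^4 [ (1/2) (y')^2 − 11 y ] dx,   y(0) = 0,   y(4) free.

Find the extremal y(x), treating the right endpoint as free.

The Lagrangian L = (1/2) (y')^2 − 11 y gives
    ∂L/∂y = −11,   ∂L/∂y' = y'.
Euler-Lagrange: d/dx(y') − (−11) = 0, i.e. y'' + 11 = 0, so
    y(x) = −(11/2) x^2 + C1 x + C2.
Fixed left endpoint y(0) = 0 ⇒ C2 = 0.
The right endpoint x = 4 is free, so the natural (transversality) condition is ∂L/∂y' |_{x=4} = 0, i.e. y'(4) = 0.
Compute y'(x) = −11 x + C1, so y'(4) = −44 + C1 = 0 ⇒ C1 = 44.
Therefore the extremal is
    y(x) = −(11/2) x^2 + 44 x.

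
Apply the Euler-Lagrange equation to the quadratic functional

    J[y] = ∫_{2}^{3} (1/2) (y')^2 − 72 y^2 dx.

The Lagrangian is L = (1/2) (y')^2 − 72 y^2.
Compute ∂L/∂y = -144y, ∂L/∂y' = y'.
The Euler-Lagrange equation d/dx(∂L/∂y') − ∂L/∂y = 0 reduces to
    y'' + 144 y = 0.
Its general solution is
    y(x) = A sin(12x) + B cos(12x),
with A, B fixed by the endpoint conditions.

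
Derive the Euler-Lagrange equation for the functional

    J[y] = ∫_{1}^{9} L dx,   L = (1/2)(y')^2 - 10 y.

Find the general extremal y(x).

The Lagrangian is L = (1/2)(y')^2 - 10 y.
∂L/∂y = -10.
∂L/∂y' = y'.
The Euler-Lagrange equation d/dx(∂L/∂y') − ∂L/∂y = 0 becomes:
    y'' + 10 = 0
General solution: y(x) = -5 x^2 + A x + B, where A and B are arbitrary constants fixed by the endpoint conditions.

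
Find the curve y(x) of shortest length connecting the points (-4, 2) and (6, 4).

Arc-length functional: J[y] = ∫ sqrt(1 + (y')^2) dx.
Lagrangian L = sqrt(1 + (y')^2) has no explicit y dependence, so ∂L/∂y = 0 and the Euler-Lagrange equation gives
    d/dx( y' / sqrt(1 + (y')^2) ) = 0  ⇒  y' / sqrt(1 + (y')^2) = const.
Hence y' is constant, so y(x) is affine.
Fitting the endpoints (-4, 2) and (6, 4):
    slope m = (4 − 2) / (6 − (-4)) = 1/5,
    intercept c = 2 − m·(-4) = 14/5.
Extremal: y(x) = (1/5) x + 14/5.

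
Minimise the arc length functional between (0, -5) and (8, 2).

Arc-length functional: J[y] = ∫ sqrt(1 + (y')^2) dx.
Lagrangian L = sqrt(1 + (y')^2) has no explicit y dependence, so ∂L/∂y = 0 and the Euler-Lagrange equation gives
    d/dx( y' / sqrt(1 + (y')^2) ) = 0  ⇒  y' / sqrt(1 + (y')^2) = const.
Hence y' is constant, so y(x) is affine.
Fitting the endpoints (0, -5) and (8, 2):
    slope m = (2 − (-5)) / (8 − 0) = 7/8,
    intercept c = (-5) − m·0 = -5.
Extremal: y(x) = (7/8) x - 5.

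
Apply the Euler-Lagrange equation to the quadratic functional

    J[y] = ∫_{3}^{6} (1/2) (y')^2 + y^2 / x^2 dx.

The Lagrangian is L = (1/2) (y')^2 + y^2 / x^2.
Compute ∂L/∂y = 2y/x^2, ∂L/∂y' = y'.
The Euler-Lagrange equation d/dx(∂L/∂y') − ∂L/∂y = 0 reduces to
    y'' − 2/x^2 · y = 0  (x > 0).
Its general solution is
    y(x) = A x^2 + B / x,
with A, B fixed by the endpoint conditions.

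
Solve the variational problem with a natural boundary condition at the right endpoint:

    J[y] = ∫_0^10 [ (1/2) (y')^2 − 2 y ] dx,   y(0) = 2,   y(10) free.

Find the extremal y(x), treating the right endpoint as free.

The Lagrangian L = (1/2) (y')^2 − 2 y gives
    ∂L/∂y = −2,   ∂L/∂y' = y'.
Euler-Lagrange: d/dx(y') − (−2) = 0, i.e. y'' + 2 = 0, so
    y(x) = −(2/2) x^2 + C1 x + C2.
Fixed left endpoint y(0) = 2 ⇒ C2 = 2.
The right endpoint x = 10 is free, so the natural (transversality) condition is ∂L/∂y' |_{x=10} = 0, i.e. y'(10) = 0.
Compute y'(x) = −2 x + C1, so y'(10) = −20 + C1 = 0 ⇒ C1 = 20.
Therefore the extremal is
    y(x) = −x^2 + 20 x + 2.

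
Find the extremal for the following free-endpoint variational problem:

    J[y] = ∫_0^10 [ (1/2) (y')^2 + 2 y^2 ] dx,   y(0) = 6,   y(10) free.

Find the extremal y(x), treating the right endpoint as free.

The Lagrangian L = (1/2) (y')^2 + 2 y^2 gives
    ∂L/∂y = 4 y,   ∂L/∂y' = y'.
Euler-Lagrange: y'' − 4 y = 0.
With k = 2, the general solution is
    y(x) = A cosh(2 x) + B sinh(2 x).
Fixed left endpoint y(0) = 6 ⇒ A = 6.
The right endpoint x = 10 is free, so the natural (transversality) condition is ∂L/∂y' |_{x=10} = 0, i.e. y'(10) = 0.
Compute y'(x) = A k sinh(k x) + B k cosh(k x), so
    y'(10) = A k sinh(k·10) + B k cosh(k·10) = 0
    ⇒ B = −A tanh(k·10) = − 6 tanh(2·10).
Therefore the extremal is
    y(x) = 6 cosh(2 x) − 6 tanh(2·10) sinh(2 x).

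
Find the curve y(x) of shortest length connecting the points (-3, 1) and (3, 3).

Arc-length functional: J[y] = ∫ sqrt(1 + (y')^2) dx.
Lagrangian L = sqrt(1 + (y')^2) has no explicit y dependence, so ∂L/∂y = 0 and the Euler-Lagrange equation gives
    d/dx( y' / sqrt(1 + (y')^2) ) = 0  ⇒  y' / sqrt(1 + (y')^2) = const.
Hence y' is constant, so y(x) is affine.
Fitting the endpoints (-3, 1) and (3, 3):
    slope m = (3 − 1) / (3 − (-3)) = 1/3,
    intercept c = 1 − m·(-3) = 2.
Extremal: y(x) = (1/3) x + 2.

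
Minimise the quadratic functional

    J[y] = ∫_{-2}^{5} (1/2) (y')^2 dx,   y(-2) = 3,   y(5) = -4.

The Lagrangian is L = (1/2) (y')^2.
Compute ∂L/∂y = 0, ∂L/∂y' = y'.
The Euler-Lagrange equation d/dx(∂L/∂y') − ∂L/∂y = 0 reduces to
    y'' = 0.
Its general solution is
    y(x) = A x + B,
with A, B fixed by the endpoint conditions.
Applying the endpoint conditions y(-2) = 3 and y(5) = -4: solve A·-2 + B = 3 and A·5 + B = -4. Subtracting gives A(5 − -2) = -4 − 3, so A = -1, and B = 3 − A·-2 = 1. Therefore
    y(x) = -x + 1.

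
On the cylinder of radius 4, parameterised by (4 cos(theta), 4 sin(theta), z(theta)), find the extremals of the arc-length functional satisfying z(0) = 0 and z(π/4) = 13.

Parameterise the cylinder of radius R = 4 as
    r(θ) = (4 cos θ, 4 sin θ, z(θ)).
The arc-length element is
    ds = sqrt(16 + (dz/dθ)^2) dθ,
so the Lagrangian is L = sqrt(16 + z'^2).
L depends on z' only, not on z or θ, so ∂L/∂z = 0 and
    ∂L/∂z' = z' / sqrt(16 + z'^2).
The Euler-Lagrange equation gives
    d/dθ( z' / sqrt(16 + z'^2) ) = 0,
so z' is constant. Integrating once:
    z(θ) = a θ + b,
a helix on the cylinder (a straight line when the cylinder is unrolled). The constants a, b are determined by the endpoint conditions.
With endpoint conditions z(0) = 0 and z(π/4) = 13: from z(0) = b we get b = 0, and a·π/4 + 0 = 13 gives a = 52/π, so
    z(θ) = (52/π) θ.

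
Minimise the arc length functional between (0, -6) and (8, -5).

Arc-length functional: J[y] = ∫ sqrt(1 + (y')^2) dx.
Lagrangian L = sqrt(1 + (y')^2) has no explicit y dependence, so ∂L/∂y = 0 and the Euler-Lagrange equation gives
    d/dx( y' / sqrt(1 + (y')^2) ) = 0  ⇒  y' / sqrt(1 + (y')^2) = const.
Hence y' is constant, so y(x) is affine.
Fitting the endpoints (0, -6) and (8, -5):
    slope m = ((-5) − (-6)) / (8 − 0) = 1/8,
    intercept c = (-6) − m·0 = -6.
Extremal: y(x) = (1/8) x - 6.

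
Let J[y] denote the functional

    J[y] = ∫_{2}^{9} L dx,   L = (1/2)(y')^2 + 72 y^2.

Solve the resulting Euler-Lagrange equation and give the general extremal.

The Lagrangian is L = (1/2)(y')^2 + 72 y^2.
∂L/∂y = 144y.
∂L/∂y' = y'.
The Euler-Lagrange equation d/dx(∂L/∂y') − ∂L/∂y = 0 becomes:
    y'' - 144 y = 0
General solution: y(x) = A e^(12x) + B e^(-12x), where A and B are arbitrary constants fixed by the endpoint conditions.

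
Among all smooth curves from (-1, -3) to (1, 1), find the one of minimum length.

Arc-length functional: J[y] = ∫ sqrt(1 + (y')^2) dx.
Lagrangian L = sqrt(1 + (y')^2) has no explicit y dependence, so ∂L/∂y = 0 and the Euler-Lagrange equation gives
    d/dx( y' / sqrt(1 + (y')^2) ) = 0  ⇒  y' / sqrt(1 + (y')^2) = const.
Hence y' is constant, so y(x) is affine.
Fitting the endpoints (-1, -3) and (1, 1):
    slope m = (1 − (-3)) / (1 − (-1)) = 2,
    intercept c = (-3) − m·(-1) = -1.
Extremal: y(x) = 2 x - 1.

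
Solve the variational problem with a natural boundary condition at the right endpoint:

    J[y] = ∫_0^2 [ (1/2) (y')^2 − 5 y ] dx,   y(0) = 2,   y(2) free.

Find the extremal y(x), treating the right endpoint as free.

The Lagrangian L = (1/2) (y')^2 − 5 y gives
    ∂L/∂y = −5,   ∂L/∂y' = y'.
Euler-Lagrange: d/dx(y') − (−5) = 0, i.e. y'' + 5 = 0, so
    y(x) = −(5/2) x^2 + C1 x + C2.
Fixed left endpoint y(0) = 2 ⇒ C2 = 2.
The right endpoint x = 2 is free, so the natural (transversality) condition is ∂L/∂y' |_{x=2} = 0, i.e. y'(2) = 0.
Compute y'(x) = −5 x + C1, so y'(2) = −10 + C1 = 0 ⇒ C1 = 10.
Therefore the extremal is
    y(x) = −(5/2) x^2 + 10 x + 2.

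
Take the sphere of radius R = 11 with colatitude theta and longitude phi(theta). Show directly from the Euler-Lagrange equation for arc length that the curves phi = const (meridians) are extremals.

On the sphere of radius R = 11 with spherical coordinates (θ, φ), the induced metric is
    ds^2 = 121(dθ^2 + sin^2(θ) dφ^2).
Using θ as the parameter, the arc-length functional becomes
    J[φ] = ∫ 11 sqrt(1 + sin^2(θ) (dφ/dθ)^2) dθ.
So L = 11 sqrt(1 + sin^2(θ) φ'^2). Compute
    ∂L/∂φ = 0  (L has no explicit φ dependence),
    ∂L/∂φ' = 11 sin^2(θ) φ' / sqrt(1 + sin^2(θ) φ'^2).
For the candidate φ(θ) = c (constant), φ' = 0, so ∂L/∂φ' evaluated along the candidate vanishes, and ∂L/∂φ is identically zero. Hence
    d/dθ(∂L/∂φ') − ∂L/∂φ = 0
is satisfied. Therefore meridians φ = const are extremals of arc length — they are geodesics on the sphere.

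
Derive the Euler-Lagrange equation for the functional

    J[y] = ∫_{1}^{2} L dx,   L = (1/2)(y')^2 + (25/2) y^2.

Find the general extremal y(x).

The Lagrangian is L = (1/2)(y')^2 + (25/2) y^2.
∂L/∂y = 25y.
∂L/∂y' = y'.
The Euler-Lagrange equation d/dx(∂L/∂y') − ∂L/∂y = 0 becomes:
    y'' - 25 y = 0
General solution: y(x) = A e^(5x) + B e^(-5x), where A and B are arbitrary constants fixed by the endpoint conditions.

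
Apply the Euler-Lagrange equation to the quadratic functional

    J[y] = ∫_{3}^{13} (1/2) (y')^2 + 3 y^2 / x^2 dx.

The Lagrangian is L = (1/2) (y')^2 + 3 y^2 / x^2.
Compute ∂L/∂y = 6y/x^2, ∂L/∂y' = y'.
The Euler-Lagrange equation d/dx(∂L/∂y') − ∂L/∂y = 0 reduces to
    y'' − 6/x^2 · y = 0  (x > 0).
Its general solution is
    y(x) = A x^3 + B x^(-2),
with A, B fixed by the endpoint conditions.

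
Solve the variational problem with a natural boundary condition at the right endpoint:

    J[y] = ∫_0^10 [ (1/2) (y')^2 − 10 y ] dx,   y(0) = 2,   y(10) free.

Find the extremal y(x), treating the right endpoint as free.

The Lagrangian L = (1/2) (y')^2 − 10 y gives
    ∂L/∂y = −10,   ∂L/∂y' = y'.
Euler-Lagrange: d/dx(y') − (−10) = 0, i.e. y'' + 10 = 0, so
    y(x) = −(10/2) x^2 + C1 x + C2.
Fixed left endpoint y(0) = 2 ⇒ C2 = 2.
The right endpoint x = 10 is free, so the natural (transversality) condition is ∂L/∂y' |_{x=10} = 0, i.e. y'(10) = 0.
Compute y'(x) = −10 x + C1, so y'(10) = −100 + C1 = 0 ⇒ C1 = 100.
Therefore the extremal is
    y(x) = −5 x^2 + 100 x + 2.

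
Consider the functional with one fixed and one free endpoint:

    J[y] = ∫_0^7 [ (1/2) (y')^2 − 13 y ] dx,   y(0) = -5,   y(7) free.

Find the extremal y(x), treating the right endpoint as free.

The Lagrangian L = (1/2) (y')^2 − 13 y gives
    ∂L/∂y = −13,   ∂L/∂y' = y'.
Euler-Lagrange: d/dx(y') − (−13) = 0, i.e. y'' + 13 = 0, so
    y(x) = −(13/2) x^2 + C1 x + C2.
Fixed left endpoint y(0) = -5 ⇒ C2 = -5.
The right endpoint x = 7 is free, so the natural (transversality) condition is ∂L/∂y' |_{x=7} = 0, i.e. y'(7) = 0.
Compute y'(x) = −13 x + C1, so y'(7) = −91 + C1 = 0 ⇒ C1 = 91.
Therefore the extremal is
    y(x) = −(13/2) x^2 + 91 x − 5.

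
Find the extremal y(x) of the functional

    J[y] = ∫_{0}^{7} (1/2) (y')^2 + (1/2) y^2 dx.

The Lagrangian is L = (1/2) (y')^2 + (1/2) y^2.
Compute ∂L/∂y = y, ∂L/∂y' = y'.
The Euler-Lagrange equation d/dx(∂L/∂y') − ∂L/∂y = 0 reduces to
    y'' − y = 0.
Its general solution is
    y(x) = A e^x + B e^(−x),
with A, B fixed by the endpoint conditions.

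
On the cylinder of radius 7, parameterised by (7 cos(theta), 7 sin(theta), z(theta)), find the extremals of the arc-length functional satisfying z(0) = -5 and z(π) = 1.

Parameterise the cylinder of radius R = 7 as
    r(θ) = (7 cos θ, 7 sin θ, z(θ)).
The arc-length element is
    ds = sqrt(49 + (dz/dθ)^2) dθ,
so the Lagrangian is L = sqrt(49 + z'^2).
L depends on z' only, not on z or θ, so ∂L/∂z = 0 and
    ∂L/∂z' = z' / sqrt(49 + z'^2).
The Euler-Lagrange equation gives
    d/dθ( z' / sqrt(49 + z'^2) ) = 0,
so z' is constant. Integrating once:
    z(θ) = a θ + b,
a helix on the cylinder (a straight line when the cylinder is unrolled). The constants a, b are determined by the endpoint conditions.
With endpoint conditions z(0) = -5 and z(π) = 1: from z(0) = b we get b = -5, and a·π + -5 = 1 gives a = 6/π, so
    z(θ) = (6/π) θ − 5.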